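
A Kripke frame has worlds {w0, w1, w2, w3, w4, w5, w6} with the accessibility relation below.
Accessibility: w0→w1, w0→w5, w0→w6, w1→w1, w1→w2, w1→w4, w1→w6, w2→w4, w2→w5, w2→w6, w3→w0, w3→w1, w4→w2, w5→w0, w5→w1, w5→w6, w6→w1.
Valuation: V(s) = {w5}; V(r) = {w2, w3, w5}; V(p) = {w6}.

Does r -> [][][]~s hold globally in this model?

No

Let φ = r -> [][][]~s. Evaluate φ at each world:
  w0 (successors {w1, w5, w6}): φ is true.
  w1 (successors {w1, w2, w4, w6}): φ is true.
  w2 (successors {w4, w5, w6}): φ is false.
  w3 (successors {w0, w1}): φ is false.
  w4 (successors {w2}): φ is true.
  w5 (successors {w0, w1, w6}): φ is false.
  w6 (successors {w1}): φ is true.
Detail at w2 (counterexample):
  At w2: r is true, [][][]~s is false, so r -> [][][]~s is false.
    At w2: [][][]~s requires [][]~s at every successor {w4, w5, w6}.
      [][]~s fails at w4, so [][][]~s is false at w2.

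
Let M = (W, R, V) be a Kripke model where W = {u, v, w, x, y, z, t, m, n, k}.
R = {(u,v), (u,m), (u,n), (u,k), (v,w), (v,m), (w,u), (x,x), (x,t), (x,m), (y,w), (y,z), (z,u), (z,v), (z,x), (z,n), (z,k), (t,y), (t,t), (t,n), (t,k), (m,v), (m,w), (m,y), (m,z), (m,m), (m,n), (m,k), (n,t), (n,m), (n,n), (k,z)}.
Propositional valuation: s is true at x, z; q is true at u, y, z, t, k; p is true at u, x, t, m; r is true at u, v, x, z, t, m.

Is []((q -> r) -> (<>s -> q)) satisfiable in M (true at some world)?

Let φ = []((q -> r) -> (<>s -> q)). Evaluate φ at each world:
  u (successors {v, m, n, k}): φ is false.
  v (successors {w, m}): φ is false.
  w (successors {u}): φ is true.
  x (successors {x, t, m}): φ is false.
  y (successors {w, z}): φ is true.
  z (successors {u, v, x, n, k}): φ is false.
  t (successors {y, t, n, k}): φ is true.
  m (successors {v, w, y, z, m, n, k}): φ is false.
  n (successors {t, m, n}): φ is false.
  k (successors {z}): φ is true.
Detail at w (witness):
  At w: []((q -> r) -> (<>s -> q)) requires (q -> r) -> (<>s -> q) at every successor {u}.
      At u: q -> r is true, <>s -> q is true, so (q -> r) -> (<>s -> q) is true.
  So []((q -> r) -> (<>s -> q)) is true at w.

Yes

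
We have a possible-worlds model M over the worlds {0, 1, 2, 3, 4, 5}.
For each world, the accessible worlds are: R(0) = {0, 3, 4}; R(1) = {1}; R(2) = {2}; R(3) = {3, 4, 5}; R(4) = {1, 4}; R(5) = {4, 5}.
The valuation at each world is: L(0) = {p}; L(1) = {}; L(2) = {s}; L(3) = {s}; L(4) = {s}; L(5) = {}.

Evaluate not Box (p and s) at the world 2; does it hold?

Yes

At 2: Box (p and s) is false, so not Box (p and s) is true.
  At 2: Box (p and s) requires p and s at every successor {2}.
    p and s fails at 2, so Box (p and s) is false at 2.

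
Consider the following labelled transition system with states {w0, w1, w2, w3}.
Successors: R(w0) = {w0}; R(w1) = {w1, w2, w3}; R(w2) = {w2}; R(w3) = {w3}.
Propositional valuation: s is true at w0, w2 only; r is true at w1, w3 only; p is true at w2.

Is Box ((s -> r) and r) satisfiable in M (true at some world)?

Let φ = Box ((s -> r) and r). Evaluate φ at each world:
  w0 (successors {w0}): φ is false.
  w1 (successors {w1, w2, w3}): φ is false.
  w2 (successors {w2}): φ is false.
  w3 (successors {w3}): φ is true.
Detail at w3 (witness):
  At w3: Box ((s -> r) and r) requires (s -> r) and r at every successor {w3}.
    At w3: (s -> r) and r is true.
  So Box ((s -> r) and r) is true at w3.

Yes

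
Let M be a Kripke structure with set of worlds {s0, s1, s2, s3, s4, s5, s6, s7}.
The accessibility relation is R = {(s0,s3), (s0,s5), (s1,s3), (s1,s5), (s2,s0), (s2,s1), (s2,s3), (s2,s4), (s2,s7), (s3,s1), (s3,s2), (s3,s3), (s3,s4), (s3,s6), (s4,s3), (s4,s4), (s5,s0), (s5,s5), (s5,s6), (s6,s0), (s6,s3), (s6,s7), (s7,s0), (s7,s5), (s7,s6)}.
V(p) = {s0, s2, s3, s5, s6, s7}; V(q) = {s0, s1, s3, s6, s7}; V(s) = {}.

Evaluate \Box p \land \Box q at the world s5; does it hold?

No

At s5: \Box p is true, \Box q is false, so \Box p \land \Box q is false.
  At s5: \Box p requires p at every successor {s0, s5, s6}.
    At s0: p is true.
    At s5: p is true.
    At s6: p is true.
  So \Box p is true at s5.
  At s5: \Box q requires q at every successor {s0, s5, s6}.
    q fails at s5, so \Box q is false at s5.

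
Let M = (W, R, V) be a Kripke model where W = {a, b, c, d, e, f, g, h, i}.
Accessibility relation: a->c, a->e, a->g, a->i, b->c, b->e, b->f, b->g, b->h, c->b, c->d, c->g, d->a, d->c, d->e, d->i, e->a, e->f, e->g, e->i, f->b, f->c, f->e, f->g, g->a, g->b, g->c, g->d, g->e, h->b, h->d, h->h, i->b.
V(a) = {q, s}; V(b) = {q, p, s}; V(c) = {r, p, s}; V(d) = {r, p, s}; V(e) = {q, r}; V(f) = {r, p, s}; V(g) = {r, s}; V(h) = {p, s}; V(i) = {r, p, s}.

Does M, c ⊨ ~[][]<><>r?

Recall that []ψ holds at a world iff ψ holds at every accessible world, and <>ψ holds iff ψ holds at some accessible world.
At c: [][]<><>r is true, so ~[][]<><>r is false.
  At c: [][]<><>r requires []<><>r at every successor {b, d, g}.
      At b: []<><>r requires <><>r at every successor {c, e, f, g, h}.
        At c: <><>r is true.
        At e: <><>r is true.
        At f: <><>r is true.
        At g: <><>r is true.
        At h: <><>r is true.
      So []<><>r is true at b.
      At d: []<><>r requires <><>r at every successor {a, c, e, i}.
        At a: <><>r is true.
        At c: <><>r is true.
        At e: <><>r is true.
        At i: <><>r is true.
      So []<><>r is true at d.
      At g: []<><>r requires <><>r at every successor {a, b, c, d, e}.
        At a: <><>r is true.
        At b: <><>r is true.
        At c: <><>r is true.
        At d: <><>r is true.
        At e: <><>r is true.
      So []<><>r is true at g.
  So [][]<><>r is true at c.

No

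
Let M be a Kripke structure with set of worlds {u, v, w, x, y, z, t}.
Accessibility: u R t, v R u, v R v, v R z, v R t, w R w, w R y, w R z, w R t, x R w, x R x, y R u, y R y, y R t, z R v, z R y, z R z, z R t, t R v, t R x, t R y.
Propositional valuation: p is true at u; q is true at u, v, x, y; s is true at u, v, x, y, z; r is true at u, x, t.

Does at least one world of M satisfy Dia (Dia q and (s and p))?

Let φ = Dia (Dia q and (s and p)). Evaluate φ at each world:
  u (successors {t}): φ is false.
  v (successors {u, v, z, t}): φ is false.
  w (successors {w, y, z, t}): φ is false.
  x (successors {w, x}): φ is false.
  y (successors {u, y, t}): φ is false.
  z (successors {v, y, z, t}): φ is false.
  t (successors {v, x, y}): φ is false.
For instance, at u:
  At u: Dia (Dia q and (s and p)) requires Dia q and (s and p) at some successor in {t}.
    At t: Dia q and (s and p) is false.
  So Dia (Dia q and (s and p)) is false at u.

No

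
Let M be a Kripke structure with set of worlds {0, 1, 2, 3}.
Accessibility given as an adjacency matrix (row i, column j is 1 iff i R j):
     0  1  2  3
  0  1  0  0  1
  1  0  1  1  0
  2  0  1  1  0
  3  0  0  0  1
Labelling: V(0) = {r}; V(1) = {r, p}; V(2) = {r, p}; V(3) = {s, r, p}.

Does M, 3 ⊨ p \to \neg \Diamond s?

At 3: p is true, \neg \Diamond s is false, so p \to \neg \Diamond s is false.
  At 3: \Diamond s is true, so \neg \Diamond s is false.
    At 3: \Diamond s requires s at some successor in {3}.
      s holds at 3, so \Diamond s is true at 3.

No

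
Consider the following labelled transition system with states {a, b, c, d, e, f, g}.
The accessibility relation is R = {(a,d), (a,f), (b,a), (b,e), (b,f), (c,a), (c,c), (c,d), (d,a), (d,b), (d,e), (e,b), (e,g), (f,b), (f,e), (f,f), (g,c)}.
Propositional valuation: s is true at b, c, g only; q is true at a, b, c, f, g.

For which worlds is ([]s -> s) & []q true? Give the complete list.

g

Recall that []ψ holds at a world iff ψ holds at every accessible world, and <>ψ holds iff ψ holds at some accessible world.
Let φ = ([]s -> s) & []q. Evaluate φ at each world:
  a (successors {d, f}): φ is false.
  b (successors {a, e, f}): φ is false.
  c (successors {a, c, d}): φ is false.
  d (successors {a, b, e}): φ is false.
  e (successors {b, g}): φ is false.
  f (successors {b, e, f}): φ is false.
  g (successors {c}): φ is true.
For instance, at g:
  At g: []s -> s is true, []q is true, so ([]s -> s) & []q is true.
    At g: []s is true, s is true, so []s -> s is true.
      At g: []s requires s at every successor {c}.
        At c: s is true.
      So []s is true at g.
    At g: []q requires q at every successor {c}.
      At c: q is true.
    So []q is true at g.
Satisfying worlds: {g}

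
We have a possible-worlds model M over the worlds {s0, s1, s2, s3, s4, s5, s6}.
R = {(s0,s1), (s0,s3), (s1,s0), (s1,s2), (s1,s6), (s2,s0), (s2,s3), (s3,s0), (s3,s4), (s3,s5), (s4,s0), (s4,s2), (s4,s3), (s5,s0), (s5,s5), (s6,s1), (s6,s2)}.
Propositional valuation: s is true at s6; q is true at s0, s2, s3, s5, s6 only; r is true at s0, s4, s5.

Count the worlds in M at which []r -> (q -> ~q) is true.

Let φ = []r -> (q -> ~q). Evaluate φ at each world:
  s0 (successors {s1, s3}): φ is true.
  s1 (successors {s0, s2, s6}): φ is true.
  s2 (successors {s0, s3}): φ is true.
  s3 (successors {s0, s4, s5}): φ is false.
  s4 (successors {s0, s2, s3}): φ is true.
  s5 (successors {s0, s5}): φ is false.
  s6 (successors {s1, s2}): φ is true.
For instance, at s0:
  At s0: []r is false, q -> ~q is false, so []r -> (q -> ~q) is true.
    At s0: []r requires r at every successor {s1, s3}.
      r fails at s1, so []r is false at s0.
Satisfying worlds: {s0, s1, s2, s4, s6}

5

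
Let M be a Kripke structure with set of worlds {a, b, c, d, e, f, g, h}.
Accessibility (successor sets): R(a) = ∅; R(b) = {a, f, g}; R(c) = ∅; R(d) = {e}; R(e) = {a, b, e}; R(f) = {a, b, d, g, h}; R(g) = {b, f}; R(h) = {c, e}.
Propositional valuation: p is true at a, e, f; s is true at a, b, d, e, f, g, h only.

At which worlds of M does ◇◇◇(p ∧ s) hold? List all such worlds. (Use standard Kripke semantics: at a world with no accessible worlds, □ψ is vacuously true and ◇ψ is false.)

Let φ = ◇◇◇(p ∧ s). Evaluate φ at each world:
  a (successors ∅): φ is false.
  b (successors {a, f, g}): φ is true.
  c (successors ∅): φ is false.
  d (successors {e}): φ is true.
  e (successors {a, b, e}): φ is true.
  f (successors {a, b, d, g, h}): φ is true.
  g (successors {b, f}): φ is true.
  h (successors {c, e}): φ is true.
For instance, at b:
  At b: ◇◇◇(p ∧ s) requires ◇◇(p ∧ s) at some successor in {a, f, g}.
    ◇◇(p ∧ s) holds at f, so ◇◇◇(p ∧ s) is true at b.
      At f: ◇◇(p ∧ s) requires ◇(p ∧ s) at some successor in {a, b, d, g, h}.
        ◇(p ∧ s) holds at b, so ◇◇(p ∧ s) is true at f.
Satisfying worlds: {b, d, e, f, g, h}

b, d, e, f, g, h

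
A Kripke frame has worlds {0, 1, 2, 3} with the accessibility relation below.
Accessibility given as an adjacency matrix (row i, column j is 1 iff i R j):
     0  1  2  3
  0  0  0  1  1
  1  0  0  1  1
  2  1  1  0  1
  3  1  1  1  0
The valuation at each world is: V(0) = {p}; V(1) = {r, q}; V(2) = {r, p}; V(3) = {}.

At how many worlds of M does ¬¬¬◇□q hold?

Let φ = ¬¬¬◇□q. Evaluate φ at each world:
  0 (successors {2, 3}): φ is true.
  1 (successors {2, 3}): φ is true.
  2 (successors {0, 1, 3}): φ is true.
  3 (successors {0, 1, 2}): φ is true.
For instance, at 1:
  At 1: ¬¬◇□q is false, so ¬¬¬◇□q is true.
    At 1: ¬◇□q is true, so ¬¬◇□q is false.
      At 1: ◇□q is false, so ¬◇□q is true.
Satisfying worlds: {0, 1, 2, 3}

4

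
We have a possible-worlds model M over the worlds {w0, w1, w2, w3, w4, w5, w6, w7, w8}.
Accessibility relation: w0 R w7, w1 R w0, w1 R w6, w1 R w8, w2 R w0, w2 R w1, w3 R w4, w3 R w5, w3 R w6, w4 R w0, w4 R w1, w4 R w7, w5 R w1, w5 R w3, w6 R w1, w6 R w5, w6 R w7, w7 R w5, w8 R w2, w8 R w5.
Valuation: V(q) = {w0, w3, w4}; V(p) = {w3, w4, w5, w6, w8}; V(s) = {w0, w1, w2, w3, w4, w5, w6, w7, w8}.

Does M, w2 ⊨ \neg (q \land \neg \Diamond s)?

Recall that \Diamond ψ holds at a world iff ψ holds at some accessible world.
At w2: q \land \neg \Diamond s is false, so \neg (q \land \neg \Diamond s) is true.
  At w2: q is false, \neg \Diamond s is false, so q \land \neg \Diamond s is false.
    At w2: \Diamond s is true, so \neg \Diamond s is false.
      At w2: \Diamond s requires s at some successor in {w0, w1}.
        s holds at w0, so \Diamond s is true at w2.

Yes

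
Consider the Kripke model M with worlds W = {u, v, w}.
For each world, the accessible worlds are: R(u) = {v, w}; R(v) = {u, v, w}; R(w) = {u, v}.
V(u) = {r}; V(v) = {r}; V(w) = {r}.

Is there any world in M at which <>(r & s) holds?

No

Let φ = <>(r & s). Evaluate φ at each world:
  u (successors {v, w}): φ is false.
  v (successors {u, v, w}): φ is false.
  w (successors {u, v}): φ is false.
For instance, at w:
  At w: <>(r & s) requires r & s at some successor in {u, v}.
    At u: r & s is false.
    At v: r & s is false.
  So <>(r & s) is false at w.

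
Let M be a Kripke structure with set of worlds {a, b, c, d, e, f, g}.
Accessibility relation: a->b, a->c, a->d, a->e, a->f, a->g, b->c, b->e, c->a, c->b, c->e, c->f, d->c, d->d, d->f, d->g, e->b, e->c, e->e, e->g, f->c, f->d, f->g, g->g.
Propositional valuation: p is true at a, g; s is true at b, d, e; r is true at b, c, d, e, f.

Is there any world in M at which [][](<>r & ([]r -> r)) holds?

No

Let φ = [][](<>r & ([]r -> r)). Evaluate φ at each world:
  a (successors {b, c, d, e, f, g}): φ is false.
  b (successors {c, e}): φ is false.
  c (successors {a, b, e, f}): φ is false.
  d (successors {c, d, f, g}): φ is false.
  e (successors {b, c, e, g}): φ is false.
  f (successors {c, d, g}): φ is false.
  g (successors {g}): φ is false.
For instance, at c:
  At c: [][](<>r & ([]r -> r)) requires [](<>r & ([]r -> r)) at every successor {a, b, e, f}.
    [](<>r & ([]r -> r)) fails at a, so [][](<>r & ([]r -> r)) is false at c.
      At a: [](<>r & ([]r -> r)) requires <>r & ([]r -> r) at every successor {b, c, d, e, f, g}.
        <>r & ([]r -> r) fails at g, so [](<>r & ([]r -> r)) is false at a.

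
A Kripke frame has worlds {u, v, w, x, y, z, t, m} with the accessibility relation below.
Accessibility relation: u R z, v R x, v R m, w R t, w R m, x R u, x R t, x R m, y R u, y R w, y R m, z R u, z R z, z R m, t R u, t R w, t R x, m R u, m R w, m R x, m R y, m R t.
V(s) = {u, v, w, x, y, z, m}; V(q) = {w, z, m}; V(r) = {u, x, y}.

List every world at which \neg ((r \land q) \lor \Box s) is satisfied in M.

w, x, m

Let φ = \neg ((r \land q) \lor \Box s). Evaluate φ at each world:
  u (successors {z}): φ is false.
  v (successors {x, m}): φ is false.
  w (successors {t, m}): φ is true.
  x (successors {u, t, m}): φ is true.
  y (successors {u, w, m}): φ is false.
  z (successors {u, z, m}): φ is false.
  t (successors {u, w, x}): φ is false.
  m (successors {u, w, x, y, t}): φ is true.
For instance, at x:
  At x: (r \land q) \lor \Box s is false, so \neg ((r \land q) \lor \Box s) is true.
    At x: r \land q is false, \Box s is false, so (r \land q) \lor \Box s is false.
      At x: \Box s requires s at every successor {u, t, m}.
        s fails at t, so \Box s is false at x.
Satisfying worlds: {w, x, m}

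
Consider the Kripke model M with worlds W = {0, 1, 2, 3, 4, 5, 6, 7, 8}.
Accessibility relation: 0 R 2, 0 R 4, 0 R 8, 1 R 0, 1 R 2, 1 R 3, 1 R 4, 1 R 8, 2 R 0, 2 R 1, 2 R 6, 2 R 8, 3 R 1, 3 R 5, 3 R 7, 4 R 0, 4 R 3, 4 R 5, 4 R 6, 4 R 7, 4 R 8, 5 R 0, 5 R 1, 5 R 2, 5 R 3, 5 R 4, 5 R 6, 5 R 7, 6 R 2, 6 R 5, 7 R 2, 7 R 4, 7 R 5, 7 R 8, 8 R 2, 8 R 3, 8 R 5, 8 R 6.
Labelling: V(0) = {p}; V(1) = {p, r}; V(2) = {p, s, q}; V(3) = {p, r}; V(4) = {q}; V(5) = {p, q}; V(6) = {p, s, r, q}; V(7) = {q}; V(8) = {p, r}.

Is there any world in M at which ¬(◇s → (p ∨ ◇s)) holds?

Let φ = ¬(◇s → (p ∨ ◇s)). Evaluate φ at each world:
  0 (successors {2, 4, 8}): φ is false.
  1 (successors {0, 2, 3, 4, 8}): φ is false.
  2 (successors {0, 1, 6, 8}): φ is false.
  3 (successors {1, 5, 7}): φ is false.
  4 (successors {0, 3, 5, 6, 7, 8}): φ is false.
  5 (successors {0, 1, 2, 3, 4, 6, 7}): φ is false.
  6 (successors {2, 5}): φ is false.
  7 (successors {2, 4, 5, 8}): φ is false.
  8 (successors {2, 3, 5, 6}): φ is false.
For instance, at 0:
  At 0: ◇s → (p ∨ ◇s) is true, so ¬(◇s → (p ∨ ◇s)) is false.
    At 0: ◇s is true, p ∨ ◇s is true, so ◇s → (p ∨ ◇s) is true.
      At 0: ◇s requires s at some successor in {2, 4, 8}.
        s holds at 2, so ◇s is true at 0.
      At 0: p is true, ◇s is true, so p ∨ ◇s is true.

No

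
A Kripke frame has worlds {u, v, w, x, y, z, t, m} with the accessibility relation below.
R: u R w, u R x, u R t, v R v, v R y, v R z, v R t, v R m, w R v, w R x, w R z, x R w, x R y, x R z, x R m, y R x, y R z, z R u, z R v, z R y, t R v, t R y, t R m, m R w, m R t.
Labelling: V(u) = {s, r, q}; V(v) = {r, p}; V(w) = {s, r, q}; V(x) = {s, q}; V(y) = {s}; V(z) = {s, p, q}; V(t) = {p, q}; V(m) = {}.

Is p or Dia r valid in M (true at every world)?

No

Let φ = p or Dia r. Evaluate φ at each world:
  u (successors {w, x, t}): φ is true.
  v (successors {v, y, z, t, m}): φ is true.
  w (successors {v, x, z}): φ is true.
  x (successors {w, y, z, m}): φ is true.
  y (successors {x, z}): φ is false.
  z (successors {u, v, y}): φ is true.
  t (successors {v, y, m}): φ is true.
  m (successors {w, t}): φ is true.
Detail at y (counterexample):
  At y: p is false, Dia r is false, so p or Dia r is false.
    At y: Dia r requires r at some successor in {x, z}.
      At x: r is false.
      At z: r is false.
    So Dia r is false at y.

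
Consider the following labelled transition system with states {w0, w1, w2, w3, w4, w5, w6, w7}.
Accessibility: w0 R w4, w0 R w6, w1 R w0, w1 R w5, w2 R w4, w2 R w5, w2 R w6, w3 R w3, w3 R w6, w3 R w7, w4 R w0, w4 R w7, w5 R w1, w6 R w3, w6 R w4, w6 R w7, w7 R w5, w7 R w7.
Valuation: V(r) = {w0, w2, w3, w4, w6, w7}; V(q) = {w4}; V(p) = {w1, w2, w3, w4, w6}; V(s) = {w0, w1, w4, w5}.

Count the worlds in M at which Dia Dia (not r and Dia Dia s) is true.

7

Let φ = Dia Dia (not r and Dia Dia s). Evaluate φ at each world:
  w0 (successors {w4, w6}): φ is false.
  w1 (successors {w0, w5}): φ is true.
  w2 (successors {w4, w5, w6}): φ is true.
  w3 (successors {w3, w6, w7}): φ is true.
  w4 (successors {w0, w7}): φ is true.
  w5 (successors {w1}): φ is true.
  w6 (successors {w3, w4, w7}): φ is true.
  w7 (successors {w5, w7}): φ is true.
For instance, at w4:
  At w4: Dia Dia (not r and Dia Dia s) requires Dia (not r and Dia Dia s) at some successor in {w0, w7}.
    Dia (not r and Dia Dia s) holds at w7, so Dia Dia (not r and Dia Dia s) is true at w4.
      At w7: Dia (not r and Dia Dia s) requires not r and Dia Dia s at some successor in {w5, w7}.
        not r and Dia Dia s holds at w5, so Dia (not r and Dia Dia s) is true at w7.
Satisfying worlds: {w1, w2, w3, w4, w5, w6, w7}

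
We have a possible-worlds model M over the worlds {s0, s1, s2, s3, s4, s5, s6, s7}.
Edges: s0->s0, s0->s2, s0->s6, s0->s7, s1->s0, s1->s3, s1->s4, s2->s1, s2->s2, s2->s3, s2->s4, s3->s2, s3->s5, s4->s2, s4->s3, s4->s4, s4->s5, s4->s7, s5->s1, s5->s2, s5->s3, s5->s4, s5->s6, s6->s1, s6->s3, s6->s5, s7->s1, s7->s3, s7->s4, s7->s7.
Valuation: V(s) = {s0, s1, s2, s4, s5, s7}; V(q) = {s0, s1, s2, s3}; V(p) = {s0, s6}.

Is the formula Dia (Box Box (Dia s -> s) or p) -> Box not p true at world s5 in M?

No

Recall that Box ψ holds at a world iff ψ holds at every accessible world, and Dia ψ holds iff ψ holds at some accessible world.
At s5: Dia (Box Box (Dia s -> s) or p) is true, Box not p is false, so Dia (Box Box (Dia s -> s) or p) -> Box not p is false.
  At s5: Dia (Box Box (Dia s -> s) or p) requires Box Box (Dia s -> s) or p at some successor in {s1, s2, s3, s4, s6}.
    Box Box (Dia s -> s) or p holds at s6, so Dia (Box Box (Dia s -> s) or p) is true at s5.
      At s6: Box Box (Dia s -> s) is false, p is true, so Box Box (Dia s -> s) or p is true.
  At s5: Box not p requires not p at every successor {s1, s2, s3, s4, s6}.
    not p fails at s6, so Box not p is false at s5.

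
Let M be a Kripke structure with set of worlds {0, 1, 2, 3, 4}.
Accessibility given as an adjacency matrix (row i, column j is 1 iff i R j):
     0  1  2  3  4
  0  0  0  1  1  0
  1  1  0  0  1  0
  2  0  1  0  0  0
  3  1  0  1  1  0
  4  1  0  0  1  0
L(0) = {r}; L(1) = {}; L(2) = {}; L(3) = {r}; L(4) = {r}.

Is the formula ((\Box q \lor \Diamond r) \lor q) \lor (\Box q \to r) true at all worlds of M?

Let φ = ((\Box q \lor \Diamond r) \lor q) \lor (\Box q \to r). Evaluate φ at each world:
  0 (successors {2, 3}): φ is true.
  1 (successors {0, 3}): φ is true.
  2 (successors {1}): φ is true.
  3 (successors {0, 2, 3}): φ is true.
  4 (successors {0, 3}): φ is true.
For instance, at 1:
  At 1: (\Box q \lor \Diamond r) \lor q is true, \Box q \to r is true, so ((\Box q \lor \Diamond r) \lor q) \lor (\Box q \to r) is true.
    At 1: \Box q \lor \Diamond r is true, q is false, so (\Box q \lor \Diamond r) \lor q is true.
      At 1: \Box q is false, \Diamond r is true, so \Box q \lor \Diamond r is true.
    At 1: \Box q is false, r is false, so \Box q \to r is true.
      At 1: \Box q requires q at every successor {0, 3}.
        q fails at 0, so \Box q is false at 1.

Yes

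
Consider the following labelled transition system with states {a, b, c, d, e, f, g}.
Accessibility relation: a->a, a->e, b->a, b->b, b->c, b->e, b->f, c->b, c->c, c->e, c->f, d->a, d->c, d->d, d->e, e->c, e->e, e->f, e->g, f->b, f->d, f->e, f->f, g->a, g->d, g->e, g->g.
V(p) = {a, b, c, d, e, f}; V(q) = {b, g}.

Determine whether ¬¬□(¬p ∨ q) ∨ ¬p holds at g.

Yes

At g: ¬¬□(¬p ∨ q) is false, ¬p is true, so ¬¬□(¬p ∨ q) ∨ ¬p is true.
  At g: ¬□(¬p ∨ q) is true, so ¬¬□(¬p ∨ q) is false.
    At g: □(¬p ∨ q) is false, so ¬□(¬p ∨ q) is true.
      At g: □(¬p ∨ q) requires ¬p ∨ q at every successor {a, d, e, g}.
        ¬p ∨ q fails at a, so □(¬p ∨ q) is false at g.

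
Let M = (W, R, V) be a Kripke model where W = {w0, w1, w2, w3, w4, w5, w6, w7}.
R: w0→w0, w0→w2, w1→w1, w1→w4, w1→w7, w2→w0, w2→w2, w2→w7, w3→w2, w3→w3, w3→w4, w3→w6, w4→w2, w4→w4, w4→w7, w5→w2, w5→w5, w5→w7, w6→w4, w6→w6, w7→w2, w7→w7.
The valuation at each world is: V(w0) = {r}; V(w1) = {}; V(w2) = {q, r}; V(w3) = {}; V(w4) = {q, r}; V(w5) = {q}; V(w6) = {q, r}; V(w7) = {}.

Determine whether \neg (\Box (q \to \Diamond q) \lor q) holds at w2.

At w2: \Box (q \to \Diamond q) \lor q is true, so \neg (\Box (q \to \Diamond q) \lor q) is false.
  At w2: \Box (q \to \Diamond q) is true, q is true, so \Box (q \to \Diamond q) \lor q is true.
    At w2: \Box (q \to \Diamond q) requires q \to \Diamond q at every successor {w0, w2, w7}.
      At w0: q \to \Diamond q is true.
      At w2: q \to \Diamond q is true.
      At w7: q \to \Diamond q is true.
    So \Box (q \to \Diamond q) is true at w2.

No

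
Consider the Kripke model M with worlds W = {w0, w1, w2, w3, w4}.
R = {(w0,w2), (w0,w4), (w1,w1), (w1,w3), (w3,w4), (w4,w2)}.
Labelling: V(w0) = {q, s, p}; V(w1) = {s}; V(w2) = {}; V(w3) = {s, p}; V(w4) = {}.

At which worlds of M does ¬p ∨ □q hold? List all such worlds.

Let φ = ¬p ∨ □q. Evaluate φ at each world:
  w0 (successors {w2, w4}): φ is false.
  w1 (successors {w1, w3}): φ is true.
  w2 (successors ∅): φ is true.
  w3 (successors {w4}): φ is false.
  w4 (successors {w2}): φ is true.
For instance, at w4:
  At w4: ¬p is true, □q is false, so ¬p ∨ □q is true.
    At w4: □q requires q at every successor {w2}.
      q fails at w2, so □q is false at w4.
Satisfying worlds: {w1, w2, w4}

w1, w2, w4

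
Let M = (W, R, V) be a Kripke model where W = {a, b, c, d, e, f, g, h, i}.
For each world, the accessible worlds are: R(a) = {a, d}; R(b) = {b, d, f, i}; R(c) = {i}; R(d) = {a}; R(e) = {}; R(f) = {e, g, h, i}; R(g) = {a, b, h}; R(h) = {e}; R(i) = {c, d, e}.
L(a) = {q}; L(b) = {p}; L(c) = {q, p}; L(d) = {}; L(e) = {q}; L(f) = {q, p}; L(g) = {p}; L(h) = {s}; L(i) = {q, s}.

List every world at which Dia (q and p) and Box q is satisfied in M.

none

Let φ = Dia (q and p) and Box q. Evaluate φ at each world:
  a (successors {a, d}): φ is false.
  b (successors {b, d, f, i}): φ is false.
  c (successors {i}): φ is false.
  d (successors {a}): φ is false.
  e (successors ∅): φ is false.
  f (successors {e, g, h, i}): φ is false.
  g (successors {a, b, h}): φ is false.
  h (successors {e}): φ is false.
  i (successors {c, d, e}): φ is false.
For instance, at h:
  At h: Dia (q and p) is false, Box q is true, so Dia (q and p) and Box q is false.
    At h: Dia (q and p) requires q and p at some successor in {e}.
      At e: q and p is false.
    So Dia (q and p) is false at h.
    At h: Box q requires q at every successor {e}.
      At e: q is true.
    So Box q is true at h.
Satisfying worlds: none.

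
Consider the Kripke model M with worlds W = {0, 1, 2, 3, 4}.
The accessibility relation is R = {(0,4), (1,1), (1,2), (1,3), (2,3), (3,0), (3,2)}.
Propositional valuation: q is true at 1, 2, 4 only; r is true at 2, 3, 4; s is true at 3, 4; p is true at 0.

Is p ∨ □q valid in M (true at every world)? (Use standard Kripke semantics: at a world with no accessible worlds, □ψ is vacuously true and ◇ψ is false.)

No

Recall that □ψ holds at a world iff ψ holds at every accessible world, and ◇ψ holds iff ψ holds at some accessible world.
Let φ = p ∨ □q. Evaluate φ at each world:
  0 (successors {4}): φ is true.
  1 (successors {1, 2, 3}): φ is false.
  2 (successors {3}): φ is false.
  3 (successors {0, 2}): φ is false.
  4 (successors ∅): φ is true.
Detail at 1 (counterexample):
  At 1: p is false, □q is false, so p ∨ □q is false.
    At 1: □q requires q at every successor {1, 2, 3}.
      q fails at 3, so □q is false at 1.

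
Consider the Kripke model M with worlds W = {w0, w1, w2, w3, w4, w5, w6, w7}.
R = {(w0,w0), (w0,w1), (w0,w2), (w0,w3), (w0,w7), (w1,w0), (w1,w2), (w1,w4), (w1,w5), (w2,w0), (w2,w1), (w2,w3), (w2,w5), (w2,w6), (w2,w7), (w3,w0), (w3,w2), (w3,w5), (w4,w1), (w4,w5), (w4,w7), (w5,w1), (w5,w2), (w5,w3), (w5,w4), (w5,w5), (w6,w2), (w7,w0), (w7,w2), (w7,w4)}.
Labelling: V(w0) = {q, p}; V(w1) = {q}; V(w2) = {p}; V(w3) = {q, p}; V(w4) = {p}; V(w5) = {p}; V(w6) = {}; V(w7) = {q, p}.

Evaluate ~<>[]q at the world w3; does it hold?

Recall that []ψ holds at a world iff ψ holds at every accessible world, and <>ψ holds iff ψ holds at some accessible world.
At w3: <>[]q is false, so ~<>[]q is true.
  At w3: <>[]q requires []q at some successor in {w0, w2, w5}.
    At w0: []q is false.
    At w2: []q is false.
    At w5: []q is false.
  So <>[]q is false at w3.

Yes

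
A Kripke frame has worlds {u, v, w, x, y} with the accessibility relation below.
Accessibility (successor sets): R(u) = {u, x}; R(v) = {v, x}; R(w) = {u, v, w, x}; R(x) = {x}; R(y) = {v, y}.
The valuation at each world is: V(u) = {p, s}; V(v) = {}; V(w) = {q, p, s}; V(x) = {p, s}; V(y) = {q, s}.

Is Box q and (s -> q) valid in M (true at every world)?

Recall that Box ψ holds at a world iff ψ holds at every accessible world, and Dia ψ holds iff ψ holds at some accessible world.
Let φ = Box q and (s -> q). Evaluate φ at each world:
  u (successors {u, x}): φ is false.
  v (successors {v, x}): φ is false.
  w (successors {u, v, w, x}): φ is false.
  x (successors {x}): φ is false.
  y (successors {v, y}): φ is false.
Detail at u (counterexample):
  At u: Box q is false, s -> q is false, so Box q and (s -> q) is false.
    At u: Box q requires q at every successor {u, x}.
      q fails at u, so Box q is false at u.

No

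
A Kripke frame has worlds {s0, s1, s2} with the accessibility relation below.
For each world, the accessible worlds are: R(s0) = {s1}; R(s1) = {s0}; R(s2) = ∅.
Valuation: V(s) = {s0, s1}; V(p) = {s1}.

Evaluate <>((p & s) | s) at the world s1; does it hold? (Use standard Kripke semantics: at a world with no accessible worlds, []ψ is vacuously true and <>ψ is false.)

Yes

At s1: <>((p & s) | s) requires (p & s) | s at some successor in {s0}.
  (p & s) | s holds at s0, so <>((p & s) | s) is true at s1.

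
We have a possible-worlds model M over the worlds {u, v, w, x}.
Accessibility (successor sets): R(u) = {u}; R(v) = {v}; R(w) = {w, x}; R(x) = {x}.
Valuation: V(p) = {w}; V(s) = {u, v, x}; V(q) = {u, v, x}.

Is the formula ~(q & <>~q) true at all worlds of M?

Let φ = ~(q & <>~q). Evaluate φ at each world:
  u (successors {u}): φ is true.
  v (successors {v}): φ is true.
  w (successors {w, x}): φ is true.
  x (successors {x}): φ is true.
For instance, at v:
  At v: q & <>~q is false, so ~(q & <>~q) is true.
    At v: q is true, <>~q is false, so q & <>~q is false.
      At v: <>~q requires ~q at some successor in {v}.
        At v: ~q is false.
      So <>~q is false at v.

Yes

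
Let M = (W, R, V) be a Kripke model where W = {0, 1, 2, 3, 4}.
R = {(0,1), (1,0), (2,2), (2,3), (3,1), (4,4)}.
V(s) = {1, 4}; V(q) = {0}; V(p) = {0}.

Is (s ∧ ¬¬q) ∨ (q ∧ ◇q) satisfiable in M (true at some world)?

No

Let φ = (s ∧ ¬¬q) ∨ (q ∧ ◇q). Evaluate φ at each world:
  0 (successors {1}): φ is false.
  1 (successors {0}): φ is false.
  2 (successors {2, 3}): φ is false.
  3 (successors {1}): φ is false.
  4 (successors {4}): φ is false.
For instance, at 4:
  At 4: s ∧ ¬¬q is false, q ∧ ◇q is false, so (s ∧ ¬¬q) ∨ (q ∧ ◇q) is false.
    At 4: q is false, ◇q is false, so q ∧ ◇q is false.
      At 4: ◇q requires q at some successor in {4}.
        At 4: q is false.
      So ◇q is false at 4.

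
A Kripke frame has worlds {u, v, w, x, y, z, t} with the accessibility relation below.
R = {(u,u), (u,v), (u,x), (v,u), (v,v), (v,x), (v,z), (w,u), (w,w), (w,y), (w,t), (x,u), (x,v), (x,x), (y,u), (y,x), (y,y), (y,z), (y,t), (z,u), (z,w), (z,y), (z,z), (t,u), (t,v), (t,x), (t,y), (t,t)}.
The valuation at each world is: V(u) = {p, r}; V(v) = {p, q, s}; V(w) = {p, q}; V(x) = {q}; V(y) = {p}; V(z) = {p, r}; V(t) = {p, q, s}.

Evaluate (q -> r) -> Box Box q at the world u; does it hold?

At u: q -> r is true, Box Box q is false, so (q -> r) -> Box Box q is false.
  At u: Box Box q requires Box q at every successor {u, v, x}.
    Box q fails at u, so Box Box q is false at u.
      At u: Box q requires q at every successor {u, v, x}.
        q fails at u, so Box q is false at u.

No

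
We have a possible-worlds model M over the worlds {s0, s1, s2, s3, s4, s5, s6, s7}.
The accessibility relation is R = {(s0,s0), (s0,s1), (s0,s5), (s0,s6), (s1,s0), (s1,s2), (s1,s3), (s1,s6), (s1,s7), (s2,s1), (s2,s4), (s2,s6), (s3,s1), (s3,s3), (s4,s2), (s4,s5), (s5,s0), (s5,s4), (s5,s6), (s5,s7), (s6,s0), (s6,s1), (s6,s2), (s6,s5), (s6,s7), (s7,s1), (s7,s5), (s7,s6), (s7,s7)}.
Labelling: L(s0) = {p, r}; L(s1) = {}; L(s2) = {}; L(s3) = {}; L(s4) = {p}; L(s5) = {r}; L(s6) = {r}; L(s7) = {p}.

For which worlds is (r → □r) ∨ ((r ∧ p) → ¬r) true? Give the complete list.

s1, s2, s3, s4, s5, s6, s7

Recall that □ψ holds at a world iff ψ holds at every accessible world, and ◇ψ holds iff ψ holds at some accessible world.
Let φ = (r → □r) ∨ ((r ∧ p) → ¬r). Evaluate φ at each world:
  s0 (successors {s0, s1, s5, s6}): φ is false.
  s1 (successors {s0, s2, s3, s6, s7}): φ is true.
  s2 (successors {s1, s4, s6}): φ is true.
  s3 (successors {s1, s3}): φ is true.
  s4 (successors {s2, s5}): φ is true.
  s5 (successors {s0, s4, s6, s7}): φ is true.
  s6 (successors {s0, s1, s2, s5, s7}): φ is true.
  s7 (successors {s1, s5, s6, s7}): φ is true.
For instance, at s4:
  At s4: r → □r is true, (r ∧ p) → ¬r is true, so (r → □r) ∨ ((r ∧ p) → ¬r) is true.
    At s4: r is false, □r is false, so r → □r is true.
      At s4: □r requires r at every successor {s2, s5}.
        r fails at s2, so □r is false at s4.
Satisfying worlds: {s1, s2, s3, s4, s5, s6, s7}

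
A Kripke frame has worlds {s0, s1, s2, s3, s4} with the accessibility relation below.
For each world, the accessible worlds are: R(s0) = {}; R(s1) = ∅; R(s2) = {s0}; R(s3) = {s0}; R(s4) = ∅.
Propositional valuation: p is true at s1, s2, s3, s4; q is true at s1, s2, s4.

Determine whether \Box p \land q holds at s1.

At s1: \Box p is true, q is true, so \Box p \land q is true.
  At s1: no accessible worlds, so \Box p holds vacuously.

Yes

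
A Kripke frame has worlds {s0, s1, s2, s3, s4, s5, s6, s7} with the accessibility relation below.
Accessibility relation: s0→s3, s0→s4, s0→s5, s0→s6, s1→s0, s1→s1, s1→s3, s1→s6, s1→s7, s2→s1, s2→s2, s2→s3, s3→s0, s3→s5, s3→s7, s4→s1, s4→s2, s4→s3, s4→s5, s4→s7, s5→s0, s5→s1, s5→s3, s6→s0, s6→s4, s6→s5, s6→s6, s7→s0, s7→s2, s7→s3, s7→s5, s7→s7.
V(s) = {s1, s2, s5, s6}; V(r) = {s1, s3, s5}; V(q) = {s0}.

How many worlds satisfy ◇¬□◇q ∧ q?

Recall that □ψ holds at a world iff ψ holds at every accessible world, and ◇ψ holds iff ψ holds at some accessible world.
Let φ = ◇¬□◇q ∧ q. Evaluate φ at each world:
  s0 (successors {s3, s4, s5, s6}): φ is true.
  s1 (successors {s0, s1, s3, s6, s7}): φ is false.
  s2 (successors {s1, s2, s3}): φ is false.
  s3 (successors {s0, s5, s7}): φ is false.
  s4 (successors {s1, s2, s3, s5, s7}): φ is false.
  s5 (successors {s0, s1, s3}): φ is false.
  s6 (successors {s0, s4, s5, s6}): φ is false.
  s7 (successors {s0, s2, s3, s5, s7}): φ is false.
For instance, at s0:
  At s0: ◇¬□◇q is true, q is true, so ◇¬□◇q ∧ q is true.
    At s0: ◇¬□◇q requires ¬□◇q at some successor in {s3, s4, s5, s6}.
      ¬□◇q holds at s3, so ◇¬□◇q is true at s0.
Satisfying worlds: {s0}

1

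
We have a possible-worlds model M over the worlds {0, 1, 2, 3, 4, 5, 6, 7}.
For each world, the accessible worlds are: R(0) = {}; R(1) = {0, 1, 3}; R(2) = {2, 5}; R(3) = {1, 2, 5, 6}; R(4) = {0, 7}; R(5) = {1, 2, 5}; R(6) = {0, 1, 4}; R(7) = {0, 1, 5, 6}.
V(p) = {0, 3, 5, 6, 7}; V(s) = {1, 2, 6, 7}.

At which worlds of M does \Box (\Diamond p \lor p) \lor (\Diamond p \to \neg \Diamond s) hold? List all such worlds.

Recall that \Box ψ holds at a world iff ψ holds at every accessible world, and \Diamond ψ holds iff ψ holds at some accessible world.
Let φ = \Box (\Diamond p \lor p) \lor (\Diamond p \to \neg \Diamond s). Evaluate φ at each world:
  0 (successors ∅): φ is true.
  1 (successors {0, 1, 3}): φ is true.
  2 (successors {2, 5}): φ is true.
  3 (successors {1, 2, 5, 6}): φ is true.
  4 (successors {0, 7}): φ is true.
  5 (successors {1, 2, 5}): φ is true.
  6 (successors {0, 1, 4}): φ is true.
  7 (successors {0, 1, 5, 6}): φ is true.
For instance, at 2:
  At 2: \Box (\Diamond p \lor p) is true, \Diamond p \to \neg \Diamond s is false, so \Box (\Diamond p \lor p) \lor (\Diamond p \to \neg \Diamond s) is true.
    At 2: \Box (\Diamond p \lor p) requires \Diamond p \lor p at every successor {2, 5}.
      At 2: \Diamond p \lor p is true.
      At 5: \Diamond p \lor p is true.
    So \Box (\Diamond p \lor p) is true at 2.
    At 2: \Diamond p is true, \neg \Diamond s is false, so \Diamond p \to \neg \Diamond s is false.
      At 2: \Diamond p requires p at some successor in {2, 5}.
        p holds at 5, so \Diamond p is true at 2.
      At 2: \Diamond s is true, so \neg \Diamond s is false.
Satisfying worlds: {0, 1, 2, 3, 4, 5, 6, 7}

0, 1, 2, 3, 4, 5, 6, 7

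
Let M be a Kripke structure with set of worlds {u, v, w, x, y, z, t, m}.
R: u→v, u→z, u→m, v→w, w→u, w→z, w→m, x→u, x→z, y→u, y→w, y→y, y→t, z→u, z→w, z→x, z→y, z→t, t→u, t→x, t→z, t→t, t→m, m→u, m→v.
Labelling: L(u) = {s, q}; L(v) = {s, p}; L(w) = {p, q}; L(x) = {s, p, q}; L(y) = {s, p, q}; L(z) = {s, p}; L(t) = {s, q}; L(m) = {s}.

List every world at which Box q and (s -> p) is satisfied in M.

v, y, z

Let φ = Box q and (s -> p). Evaluate φ at each world:
  u (successors {v, z, m}): φ is false.
  v (successors {w}): φ is true.
  w (successors {u, z, m}): φ is false.
  x (successors {u, z}): φ is false.
  y (successors {u, w, y, t}): φ is true.
  z (successors {u, w, x, y, t}): φ is true.
  t (successors {u, x, z, t, m}): φ is false.
  m (successors {u, v}): φ is false.
For instance, at t:
  At t: Box q is false, s -> p is false, so Box q and (s -> p) is false.
    At t: Box q requires q at every successor {u, x, z, t, m}.
      q fails at z, so Box q is false at t.
Satisfying worlds: {v, y, z}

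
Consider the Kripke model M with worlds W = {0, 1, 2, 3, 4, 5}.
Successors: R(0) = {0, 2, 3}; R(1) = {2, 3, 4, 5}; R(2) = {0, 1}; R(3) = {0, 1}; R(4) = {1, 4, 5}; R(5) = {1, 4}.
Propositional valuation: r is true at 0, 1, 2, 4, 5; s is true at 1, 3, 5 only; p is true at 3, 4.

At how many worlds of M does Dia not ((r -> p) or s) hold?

4

Let φ = Dia not ((r -> p) or s). Evaluate φ at each world:
  0 (successors {0, 2, 3}): φ is true.
  1 (successors {2, 3, 4, 5}): φ is true.
  2 (successors {0, 1}): φ is true.
  3 (successors {0, 1}): φ is true.
  4 (successors {1, 4, 5}): φ is false.
  5 (successors {1, 4}): φ is false.
For instance, at 1:
  At 1: Dia not ((r -> p) or s) requires not ((r -> p) or s) at some successor in {2, 3, 4, 5}.
    not ((r -> p) or s) holds at 2, so Dia not ((r -> p) or s) is true at 1.
Satisfying worlds: {0, 1, 2, 3}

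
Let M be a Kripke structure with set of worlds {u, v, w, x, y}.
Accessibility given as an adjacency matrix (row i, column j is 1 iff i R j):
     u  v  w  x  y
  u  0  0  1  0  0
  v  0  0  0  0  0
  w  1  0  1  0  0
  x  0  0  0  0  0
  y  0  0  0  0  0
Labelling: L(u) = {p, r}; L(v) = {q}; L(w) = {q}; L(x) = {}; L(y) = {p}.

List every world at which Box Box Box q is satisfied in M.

v, x, y

Recall that Box ψ holds at a world iff ψ holds at every accessible world, and Dia ψ holds iff ψ holds at some accessible world.
Let φ = Box Box Box q. Evaluate φ at each world:
  u (successors {w}): φ is false.
  v (successors ∅): φ is true.
  w (successors {u, w}): φ is false.
  x (successors ∅): φ is true.
  y (successors ∅): φ is true.
For instance, at w:
  At w: Box Box Box q requires Box Box q at every successor {u, w}.
    Box Box q fails at u, so Box Box Box q is false at w.
      At u: Box Box q requires Box q at every successor {w}.
        Box q fails at w, so Box Box q is false at u.
Satisfying worlds: {v, x, y}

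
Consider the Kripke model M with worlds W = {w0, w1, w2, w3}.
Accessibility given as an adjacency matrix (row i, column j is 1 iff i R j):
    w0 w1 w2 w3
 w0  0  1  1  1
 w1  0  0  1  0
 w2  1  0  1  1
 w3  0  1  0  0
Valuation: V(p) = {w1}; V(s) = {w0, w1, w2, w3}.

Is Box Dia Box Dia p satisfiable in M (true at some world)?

Let φ = Box Dia Box Dia p. Evaluate φ at each world:
  w0 (successors {w1, w2, w3}): φ is false.
  w1 (successors {w2}): φ is false.
  w2 (successors {w0, w2, w3}): φ is false.
  w3 (successors {w1}): φ is false.
For instance, at w0:
  At w0: Box Dia Box Dia p requires Dia Box Dia p at every successor {w1, w2, w3}.
    Dia Box Dia p fails at w1, so Box Dia Box Dia p is false at w0.
      At w1: Dia Box Dia p requires Box Dia p at some successor in {w2}.
        At w2: Box Dia p is false.
      So Dia Box Dia p is false at w1.

No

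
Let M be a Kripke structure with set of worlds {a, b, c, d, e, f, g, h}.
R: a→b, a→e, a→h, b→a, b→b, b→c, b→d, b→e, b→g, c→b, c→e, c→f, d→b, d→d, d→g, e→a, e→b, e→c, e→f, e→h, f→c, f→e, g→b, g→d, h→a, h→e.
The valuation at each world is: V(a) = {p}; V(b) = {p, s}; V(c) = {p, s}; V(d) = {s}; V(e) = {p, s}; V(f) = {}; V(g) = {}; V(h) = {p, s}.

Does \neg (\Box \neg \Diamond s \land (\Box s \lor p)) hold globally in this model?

Yes

Let φ = \neg (\Box \neg \Diamond s \land (\Box s \lor p)). Evaluate φ at each world:
  a (successors {b, e, h}): φ is true.
  b (successors {a, b, c, d, e, g}): φ is true.
  c (successors {b, e, f}): φ is true.
  d (successors {b, d, g}): φ is true.
  e (successors {a, b, c, f, h}): φ is true.
  f (successors {c, e}): φ is true.
  g (successors {b, d}): φ is true.
  h (successors {a, e}): φ is true.
For instance, at a:
  At a: \Box \neg \Diamond s \land (\Box s \lor p) is false, so \neg (\Box \neg \Diamond s \land (\Box s \lor p)) is true.
    At a: \Box \neg \Diamond s is false, \Box s \lor p is true, so \Box \neg \Diamond s \land (\Box s \lor p) is false.
      At a: \Box \neg \Diamond s requires \neg \Diamond s at every successor {b, e, h}.
        \neg \Diamond s fails at b, so \Box \neg \Diamond s is false at a.
      At a: \Box s is true, p is true, so \Box s \lor p is true.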